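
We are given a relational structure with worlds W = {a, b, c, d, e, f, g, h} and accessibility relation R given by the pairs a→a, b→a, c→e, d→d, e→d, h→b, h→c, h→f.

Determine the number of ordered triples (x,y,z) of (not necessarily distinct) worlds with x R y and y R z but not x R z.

3

Enumerating: (c,e,d), (h,b,a), (h,c,e).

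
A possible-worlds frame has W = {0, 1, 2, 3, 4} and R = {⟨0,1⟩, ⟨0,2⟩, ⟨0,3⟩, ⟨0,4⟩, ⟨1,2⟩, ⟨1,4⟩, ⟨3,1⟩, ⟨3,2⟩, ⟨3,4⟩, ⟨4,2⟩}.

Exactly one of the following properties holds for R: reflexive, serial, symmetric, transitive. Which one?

transitive

Reflexive: no — 0 is not related to itself.
Serial: no — 2 has no R-successor.
Symmetric: no — 0 R 1 but not 1 R 0.
Transitive: yes — every two-step R-path is closed by a direct edge.
Only transitive holds.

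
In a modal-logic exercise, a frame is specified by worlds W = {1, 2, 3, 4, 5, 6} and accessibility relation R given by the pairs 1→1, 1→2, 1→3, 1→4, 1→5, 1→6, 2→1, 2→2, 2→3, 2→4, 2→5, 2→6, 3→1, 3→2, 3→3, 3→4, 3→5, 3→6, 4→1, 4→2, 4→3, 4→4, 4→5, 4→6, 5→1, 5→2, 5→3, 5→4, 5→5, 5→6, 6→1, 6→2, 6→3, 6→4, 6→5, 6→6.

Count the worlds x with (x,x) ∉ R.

0

R is reflexive; there are no such worlds.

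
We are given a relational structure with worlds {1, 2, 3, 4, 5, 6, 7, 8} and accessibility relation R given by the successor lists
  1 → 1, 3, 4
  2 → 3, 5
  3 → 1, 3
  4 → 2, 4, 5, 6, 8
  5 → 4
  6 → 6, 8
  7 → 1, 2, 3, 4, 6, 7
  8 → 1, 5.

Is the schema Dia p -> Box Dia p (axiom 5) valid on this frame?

Axiom 5 corresponds to the accessibility relation being Euclidean.
Euclidean: no — 1 R 3 and 1 R 4, but not 3 R 4.

No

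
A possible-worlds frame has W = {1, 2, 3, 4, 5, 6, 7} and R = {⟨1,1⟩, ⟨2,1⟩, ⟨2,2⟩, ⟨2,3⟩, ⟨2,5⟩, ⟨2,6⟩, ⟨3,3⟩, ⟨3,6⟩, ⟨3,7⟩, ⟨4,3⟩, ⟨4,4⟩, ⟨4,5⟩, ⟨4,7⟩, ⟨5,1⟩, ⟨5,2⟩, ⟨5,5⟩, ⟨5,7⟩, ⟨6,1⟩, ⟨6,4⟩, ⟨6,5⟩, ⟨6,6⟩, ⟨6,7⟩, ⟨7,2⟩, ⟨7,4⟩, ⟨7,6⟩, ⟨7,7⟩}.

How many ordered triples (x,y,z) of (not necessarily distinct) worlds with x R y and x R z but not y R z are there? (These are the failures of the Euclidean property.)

Enumerating: (2,1,2), (2,1,3), (2,1,5), (2,1,6), (2,3,1), (2,3,2), (2,3,5), (2,5,3), (2,5,6), (2,6,2), (2,6,3), (3,6,3), … and 28 more.
Total: 40.

40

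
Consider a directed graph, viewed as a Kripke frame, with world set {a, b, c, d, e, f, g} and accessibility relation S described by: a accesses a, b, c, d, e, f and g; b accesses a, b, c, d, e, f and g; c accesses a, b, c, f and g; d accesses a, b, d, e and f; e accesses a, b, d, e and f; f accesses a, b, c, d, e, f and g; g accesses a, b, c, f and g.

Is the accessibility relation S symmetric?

Symmetric: yes — every pair in S has its reverse in S.

Yes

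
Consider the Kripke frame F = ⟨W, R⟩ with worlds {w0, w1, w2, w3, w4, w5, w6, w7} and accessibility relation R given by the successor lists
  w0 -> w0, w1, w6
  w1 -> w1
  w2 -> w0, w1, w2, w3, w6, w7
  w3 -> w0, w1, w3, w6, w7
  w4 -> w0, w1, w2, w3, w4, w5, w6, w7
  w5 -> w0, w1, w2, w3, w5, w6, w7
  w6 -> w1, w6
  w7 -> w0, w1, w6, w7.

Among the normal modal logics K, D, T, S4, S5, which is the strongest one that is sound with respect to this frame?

Serial (axiom D): yes — every world has a successor (e.g. w0 R w0).
Reflexive (axiom T): yes — every world is R-related to itself.
Transitive (axiom 4): yes — every two-step R-path is closed by a direct edge.
Euclidean (axiom 5): no — w0 R w1 and w0 R w6, but not w1 R w6.
So F validates K, D, T, S4; S5 would additionally require R to be Euclidean. The strongest is S4.

S4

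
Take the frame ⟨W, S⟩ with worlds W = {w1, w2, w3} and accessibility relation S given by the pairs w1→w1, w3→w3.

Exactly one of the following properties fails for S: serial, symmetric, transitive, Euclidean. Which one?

Serial: no — w2 has no S-successor.
Symmetric: yes — every pair in S has its reverse in S.
Transitive: yes — every two-step S-path is closed by a direct edge.
Euclidean: yes — any two successors of a common world are S-related.
Only serial fails.

serial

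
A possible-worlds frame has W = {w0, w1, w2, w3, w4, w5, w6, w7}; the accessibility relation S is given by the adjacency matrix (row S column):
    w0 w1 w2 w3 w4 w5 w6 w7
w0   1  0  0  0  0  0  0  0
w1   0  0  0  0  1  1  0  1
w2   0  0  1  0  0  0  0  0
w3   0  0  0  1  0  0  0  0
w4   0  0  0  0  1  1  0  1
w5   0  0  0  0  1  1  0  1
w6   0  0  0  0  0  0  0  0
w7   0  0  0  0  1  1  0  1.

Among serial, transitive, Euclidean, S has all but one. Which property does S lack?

serial

Serial: no — w6 has no S-successor.
Transitive: yes — every two-step S-path is closed by a direct edge.
Euclidean: yes — any two successors of a common world are S-related.
Only serial fails.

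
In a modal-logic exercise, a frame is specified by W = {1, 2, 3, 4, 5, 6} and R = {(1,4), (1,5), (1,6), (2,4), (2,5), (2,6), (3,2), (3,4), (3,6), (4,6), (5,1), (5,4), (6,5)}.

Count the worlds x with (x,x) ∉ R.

6

Enumerating: 1, 2, 3, 4, 5, 6.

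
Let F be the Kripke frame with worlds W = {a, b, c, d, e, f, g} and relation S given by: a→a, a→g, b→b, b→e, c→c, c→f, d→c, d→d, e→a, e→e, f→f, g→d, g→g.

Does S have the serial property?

Serial: yes — every world has a successor (e.g. a S a).

Yes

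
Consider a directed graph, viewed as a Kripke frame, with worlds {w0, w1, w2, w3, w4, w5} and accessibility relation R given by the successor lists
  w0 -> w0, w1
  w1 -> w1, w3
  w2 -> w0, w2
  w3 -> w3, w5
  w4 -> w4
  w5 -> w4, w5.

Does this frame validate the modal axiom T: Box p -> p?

Axiom T corresponds to the accessibility relation being reflexive.
Reflexive: yes — every world is R-related to itself.

Yes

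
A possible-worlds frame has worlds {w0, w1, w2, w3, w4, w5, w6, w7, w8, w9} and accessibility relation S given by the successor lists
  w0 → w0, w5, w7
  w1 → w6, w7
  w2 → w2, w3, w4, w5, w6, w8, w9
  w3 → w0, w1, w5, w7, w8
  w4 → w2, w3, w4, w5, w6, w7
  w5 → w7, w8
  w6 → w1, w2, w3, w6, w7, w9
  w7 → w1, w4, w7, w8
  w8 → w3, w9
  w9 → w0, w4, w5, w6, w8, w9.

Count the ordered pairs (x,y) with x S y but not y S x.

Enumerating: (w0,w5), (w0,w7), (w2,w3), (w2,w5), (w2,w8), (w2,w9), (w3,w0), (w3,w1), (w3,w5), (w3,w7), (w4,w3), (w4,w5), … and 9 more.
Total: 21.

21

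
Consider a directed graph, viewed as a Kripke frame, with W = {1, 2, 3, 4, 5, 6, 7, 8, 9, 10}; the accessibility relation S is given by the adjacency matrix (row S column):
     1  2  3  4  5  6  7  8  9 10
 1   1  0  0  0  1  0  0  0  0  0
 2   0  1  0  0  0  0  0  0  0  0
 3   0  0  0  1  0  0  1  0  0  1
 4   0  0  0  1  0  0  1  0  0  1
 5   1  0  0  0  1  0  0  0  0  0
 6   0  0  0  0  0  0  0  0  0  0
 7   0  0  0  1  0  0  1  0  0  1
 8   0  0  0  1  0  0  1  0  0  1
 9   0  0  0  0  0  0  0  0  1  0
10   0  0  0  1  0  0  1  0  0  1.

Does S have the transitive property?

Transitive: yes — every two-step S-path is closed by a direct edge.

Yes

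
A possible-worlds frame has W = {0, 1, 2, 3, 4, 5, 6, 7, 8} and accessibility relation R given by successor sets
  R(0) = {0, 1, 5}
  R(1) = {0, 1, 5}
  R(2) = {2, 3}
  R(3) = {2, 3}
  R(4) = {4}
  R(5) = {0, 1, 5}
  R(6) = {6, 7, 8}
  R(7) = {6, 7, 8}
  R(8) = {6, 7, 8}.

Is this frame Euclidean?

Yes

Euclidean: yes — any two successors of a common world are R-related.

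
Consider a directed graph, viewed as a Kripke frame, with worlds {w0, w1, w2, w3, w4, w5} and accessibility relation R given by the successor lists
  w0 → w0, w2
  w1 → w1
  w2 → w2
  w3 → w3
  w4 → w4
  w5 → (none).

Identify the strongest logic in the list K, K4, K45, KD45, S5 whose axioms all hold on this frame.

K4

Transitive (axiom 4): yes — every two-step R-path is closed by a direct edge.
Euclidean (axiom 5): no — w0 R w2 and w0 R w0, but not w2 R w0.
Serial (axiom D): no — w5 has no R-successor.
Reflexive (axiom T): no — w5 is not related to itself.
So F validates K, K4; K45 would additionally require R to be Euclidean. The strongest is K4.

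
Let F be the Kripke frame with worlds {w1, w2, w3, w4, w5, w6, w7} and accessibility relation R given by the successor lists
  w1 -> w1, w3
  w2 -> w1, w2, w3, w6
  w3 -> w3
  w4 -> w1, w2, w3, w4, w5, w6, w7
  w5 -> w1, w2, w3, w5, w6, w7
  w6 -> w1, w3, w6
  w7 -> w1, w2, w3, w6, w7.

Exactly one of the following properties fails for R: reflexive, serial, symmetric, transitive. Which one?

symmetric

Reflexive: yes — every world is R-related to itself.
Serial: yes — every world has a successor (e.g. w1 R w1).
Symmetric: no — w1 R w3 but not w3 R w1.
Transitive: yes — every two-step R-path is closed by a direct edge.
Only symmetric fails.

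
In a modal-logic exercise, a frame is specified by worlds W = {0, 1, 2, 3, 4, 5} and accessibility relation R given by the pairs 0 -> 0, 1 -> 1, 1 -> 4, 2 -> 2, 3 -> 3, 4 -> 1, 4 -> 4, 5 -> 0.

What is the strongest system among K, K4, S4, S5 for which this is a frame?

Transitive (axiom 4): yes — every two-step R-path is closed by a direct edge.
Reflexive (axiom T): no — 5 is not related to itself.
Euclidean (axiom 5): yes — any two successors of a common world are R-related.
So F validates K, K4; S4 would additionally require R to be reflexive. The strongest is K4.

K4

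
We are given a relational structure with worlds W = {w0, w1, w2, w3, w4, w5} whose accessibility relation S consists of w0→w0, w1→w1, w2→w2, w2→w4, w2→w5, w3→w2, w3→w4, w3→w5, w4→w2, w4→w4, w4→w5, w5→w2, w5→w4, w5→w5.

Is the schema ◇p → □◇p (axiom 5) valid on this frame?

Yes

The schema 5 characterises exactly the Euclidean frames.
Euclidean: yes — any two successors of a common world are S-related.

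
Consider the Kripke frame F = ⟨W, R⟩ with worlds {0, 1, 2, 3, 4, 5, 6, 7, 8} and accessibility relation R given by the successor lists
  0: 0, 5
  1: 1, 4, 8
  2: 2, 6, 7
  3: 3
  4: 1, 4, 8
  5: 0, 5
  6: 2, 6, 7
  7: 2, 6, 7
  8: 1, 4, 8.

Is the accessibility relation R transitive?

Yes

Transitive: yes — every two-step R-path is closed by a direct edge.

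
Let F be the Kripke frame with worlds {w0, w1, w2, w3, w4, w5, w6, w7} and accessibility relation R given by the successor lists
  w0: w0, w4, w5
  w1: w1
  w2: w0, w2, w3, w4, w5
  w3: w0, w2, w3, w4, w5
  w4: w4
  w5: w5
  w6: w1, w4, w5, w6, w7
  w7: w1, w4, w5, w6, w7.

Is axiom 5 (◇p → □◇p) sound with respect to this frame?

No

The schema 5 characterises exactly the Euclidean frames.
Euclidean: no — w0 R w4 and w0 R w5, but not w4 R w5.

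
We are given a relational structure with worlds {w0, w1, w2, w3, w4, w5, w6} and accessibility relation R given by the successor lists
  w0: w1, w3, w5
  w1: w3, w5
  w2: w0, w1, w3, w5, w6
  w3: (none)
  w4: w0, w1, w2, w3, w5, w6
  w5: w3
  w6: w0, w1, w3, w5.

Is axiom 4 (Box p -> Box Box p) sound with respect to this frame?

Yes

Axiom 4 corresponds to the accessibility relation being transitive.
Transitive: yes — every two-step R-path is closed by a direct edge.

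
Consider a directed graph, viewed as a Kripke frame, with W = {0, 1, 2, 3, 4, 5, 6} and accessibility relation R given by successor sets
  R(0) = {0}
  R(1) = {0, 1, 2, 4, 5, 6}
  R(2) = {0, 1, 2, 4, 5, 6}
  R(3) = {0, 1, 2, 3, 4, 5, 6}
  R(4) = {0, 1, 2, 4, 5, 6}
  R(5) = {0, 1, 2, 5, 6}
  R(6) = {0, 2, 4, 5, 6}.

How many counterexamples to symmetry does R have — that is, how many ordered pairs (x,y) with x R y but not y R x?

13

Enumerating: (1,0), (1,6), (2,0), (3,0), (3,1), (3,2), (3,4), (3,5), (3,6), (4,0), (4,5), (5,0), (6,0).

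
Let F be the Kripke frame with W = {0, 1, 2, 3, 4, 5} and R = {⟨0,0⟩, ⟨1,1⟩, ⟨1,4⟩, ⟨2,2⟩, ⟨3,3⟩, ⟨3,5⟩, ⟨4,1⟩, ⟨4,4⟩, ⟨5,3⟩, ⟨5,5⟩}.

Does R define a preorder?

Reflexive: yes — every world is R-related to itself.
Transitive: yes — every two-step R-path is closed by a direct edge.
So R is a preorder.

Yes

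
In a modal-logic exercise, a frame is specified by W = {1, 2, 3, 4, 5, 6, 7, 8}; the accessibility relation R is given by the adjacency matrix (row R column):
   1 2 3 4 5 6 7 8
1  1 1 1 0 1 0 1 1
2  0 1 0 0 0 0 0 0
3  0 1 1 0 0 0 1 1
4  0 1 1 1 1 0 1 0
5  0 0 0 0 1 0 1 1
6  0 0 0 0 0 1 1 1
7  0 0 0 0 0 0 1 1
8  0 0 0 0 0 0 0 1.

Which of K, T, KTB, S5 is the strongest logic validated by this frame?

Reflexive (axiom T): yes — every world is R-related to itself.
Symmetric (axiom B): no — 1 R 2 but not 2 R 1.
Euclidean (axiom 5): no — 1 R 2 and 1 R 3, but not 2 R 3.
So F validates K, T; KTB would additionally require R to be symmetric. The strongest is T.

T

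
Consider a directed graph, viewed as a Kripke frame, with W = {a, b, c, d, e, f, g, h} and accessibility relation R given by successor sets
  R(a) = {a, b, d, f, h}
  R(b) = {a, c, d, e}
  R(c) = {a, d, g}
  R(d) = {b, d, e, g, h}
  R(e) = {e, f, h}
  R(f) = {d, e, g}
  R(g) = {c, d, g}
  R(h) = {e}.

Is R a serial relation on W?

Serial: yes — every world has a successor (e.g. a R a).

Yes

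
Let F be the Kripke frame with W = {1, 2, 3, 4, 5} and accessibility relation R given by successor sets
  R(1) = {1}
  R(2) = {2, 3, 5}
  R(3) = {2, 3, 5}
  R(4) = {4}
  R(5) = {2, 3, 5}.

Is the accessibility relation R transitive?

Yes

Transitive: yes — every two-step R-path is closed by a direct edge.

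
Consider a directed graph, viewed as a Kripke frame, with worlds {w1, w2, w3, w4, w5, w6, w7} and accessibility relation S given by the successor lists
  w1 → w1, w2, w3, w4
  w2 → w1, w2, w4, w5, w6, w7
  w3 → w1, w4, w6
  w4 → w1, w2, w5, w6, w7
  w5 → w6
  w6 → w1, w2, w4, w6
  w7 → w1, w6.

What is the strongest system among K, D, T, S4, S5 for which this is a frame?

Serial (axiom D): yes — every world has a successor (e.g. w1 S w1).
Reflexive (axiom T): no — w3 is not related to itself.
Transitive (axiom 4): no — w1 S w2 and w2 S w5, but not w1 S w5.
Euclidean (axiom 5): no — w1 S w2 and w1 S w3, but not w2 S w3.
So F validates K, D; T would additionally require S to be reflexive. The strongest is D.

D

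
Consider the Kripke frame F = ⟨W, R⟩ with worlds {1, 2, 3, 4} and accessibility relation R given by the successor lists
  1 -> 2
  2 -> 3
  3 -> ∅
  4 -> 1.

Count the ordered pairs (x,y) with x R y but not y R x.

Enumerating: (1,2), (2,3), (4,1).

3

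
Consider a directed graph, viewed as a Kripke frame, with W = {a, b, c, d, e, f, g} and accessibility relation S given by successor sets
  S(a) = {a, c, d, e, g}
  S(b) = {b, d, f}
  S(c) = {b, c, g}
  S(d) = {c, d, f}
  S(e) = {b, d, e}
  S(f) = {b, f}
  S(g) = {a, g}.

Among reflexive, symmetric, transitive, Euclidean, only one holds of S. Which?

reflexive

Reflexive: yes — every world is S-related to itself.
Symmetric: no — a S c but not c S a.
Transitive: no — a S c and c S b, but not a S b.
Euclidean: no — a S c and a S d, but not c S d.
Only reflexive holds.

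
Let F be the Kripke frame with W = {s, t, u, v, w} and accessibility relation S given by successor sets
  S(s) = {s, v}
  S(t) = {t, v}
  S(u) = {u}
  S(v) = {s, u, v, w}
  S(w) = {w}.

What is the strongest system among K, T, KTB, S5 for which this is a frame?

T

Reflexive (axiom T): yes — every world is S-related to itself.
Symmetric (axiom B): no — t S v but not v S t.
Euclidean (axiom 5): no — v S s and v S u, but not s S u.
So F validates K, T; KTB would additionally require S to be symmetric. The strongest is T.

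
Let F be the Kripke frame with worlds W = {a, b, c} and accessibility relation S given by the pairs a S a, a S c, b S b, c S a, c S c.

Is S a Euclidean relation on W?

Yes

Euclidean: yes — any two successors of a common world are S-related.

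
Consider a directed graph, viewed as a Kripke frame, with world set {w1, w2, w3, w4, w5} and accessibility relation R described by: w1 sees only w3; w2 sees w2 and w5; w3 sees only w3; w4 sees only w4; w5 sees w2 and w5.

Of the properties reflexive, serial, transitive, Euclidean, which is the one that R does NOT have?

reflexive

Reflexive: no — w1 is not related to itself.
Serial: yes — every world has a successor (e.g. w1 R w3).
Transitive: yes — every two-step R-path is closed by a direct edge.
Euclidean: yes — any two successors of a common world are R-related.
Only reflexive fails.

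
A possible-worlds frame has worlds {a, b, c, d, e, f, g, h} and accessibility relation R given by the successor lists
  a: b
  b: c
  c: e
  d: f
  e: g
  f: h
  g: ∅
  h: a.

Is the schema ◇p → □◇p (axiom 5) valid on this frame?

Axiom 5 corresponds to the accessibility relation being Euclidean.
Euclidean: no — a R b and a R b, but not b R b.

No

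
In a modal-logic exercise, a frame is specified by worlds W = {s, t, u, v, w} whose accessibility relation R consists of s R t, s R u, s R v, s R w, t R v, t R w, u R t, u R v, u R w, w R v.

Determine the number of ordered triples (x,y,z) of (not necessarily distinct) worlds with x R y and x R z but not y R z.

20

Enumerating: (s,t,t), (s,t,u), (s,u,u), (s,v,t), (s,v,u), (s,v,v), (s,v,w), (s,w,t), (s,w,u), (s,w,w), (t,v,v), (t,v,w), … and 8 more.
Total: 20.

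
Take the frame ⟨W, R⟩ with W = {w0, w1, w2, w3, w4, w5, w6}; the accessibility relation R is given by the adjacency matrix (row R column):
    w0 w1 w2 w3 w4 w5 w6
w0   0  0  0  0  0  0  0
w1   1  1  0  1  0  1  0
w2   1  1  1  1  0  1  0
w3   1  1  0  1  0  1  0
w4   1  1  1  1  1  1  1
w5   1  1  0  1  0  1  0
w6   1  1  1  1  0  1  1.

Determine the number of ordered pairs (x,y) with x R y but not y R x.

Enumerating: (w1,w0), (w2,w0), (w2,w1), (w2,w3), (w2,w5), (w3,w0), (w4,w0), (w4,w1), (w4,w2), (w4,w3), (w4,w5), (w4,w6), (w5,w0), (w6,w0), (w6,w1), (w6,w2), (w6,w3), (w6,w5).

18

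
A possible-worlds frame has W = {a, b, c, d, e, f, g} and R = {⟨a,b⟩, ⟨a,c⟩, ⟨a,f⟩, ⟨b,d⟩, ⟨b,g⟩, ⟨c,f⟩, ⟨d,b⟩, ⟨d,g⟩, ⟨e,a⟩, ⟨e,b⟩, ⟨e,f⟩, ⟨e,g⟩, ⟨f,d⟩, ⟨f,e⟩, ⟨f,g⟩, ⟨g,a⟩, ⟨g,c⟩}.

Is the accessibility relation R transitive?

Transitive: no — a R b and b R d, but not a R d.

No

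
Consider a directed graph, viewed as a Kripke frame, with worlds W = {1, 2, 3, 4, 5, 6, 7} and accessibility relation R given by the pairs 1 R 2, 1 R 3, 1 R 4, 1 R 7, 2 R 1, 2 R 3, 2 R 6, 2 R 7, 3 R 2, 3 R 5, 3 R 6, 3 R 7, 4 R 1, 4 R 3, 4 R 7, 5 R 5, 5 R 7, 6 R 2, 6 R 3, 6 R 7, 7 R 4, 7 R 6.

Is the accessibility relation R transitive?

No

Transitive: no — 1 R 2 and 2 R 6, but not 1 R 6.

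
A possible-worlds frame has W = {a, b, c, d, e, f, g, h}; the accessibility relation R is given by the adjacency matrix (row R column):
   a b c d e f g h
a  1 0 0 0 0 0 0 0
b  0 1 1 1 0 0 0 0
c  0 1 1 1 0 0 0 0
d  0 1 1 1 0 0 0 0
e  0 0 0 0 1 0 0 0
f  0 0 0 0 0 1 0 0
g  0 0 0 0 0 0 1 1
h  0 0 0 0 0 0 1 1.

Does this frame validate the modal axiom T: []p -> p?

Yes

Axiom T corresponds to the accessibility relation being reflexive.
Reflexive: yes — every world is R-related to itself.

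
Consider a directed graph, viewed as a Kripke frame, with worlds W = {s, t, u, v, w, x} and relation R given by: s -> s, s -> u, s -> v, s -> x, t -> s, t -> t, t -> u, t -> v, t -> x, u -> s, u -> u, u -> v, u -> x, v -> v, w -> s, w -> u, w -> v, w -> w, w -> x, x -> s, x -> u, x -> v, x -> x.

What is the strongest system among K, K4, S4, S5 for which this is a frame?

Transitive (axiom 4): yes — every two-step R-path is closed by a direct edge.
Reflexive (axiom T): yes — every world is R-related to itself.
Euclidean (axiom 5): no — s R v and s R u, but not v R u.
So F validates K, K4, S4; S5 would additionally require R to be Euclidean. The strongest is S4.

S4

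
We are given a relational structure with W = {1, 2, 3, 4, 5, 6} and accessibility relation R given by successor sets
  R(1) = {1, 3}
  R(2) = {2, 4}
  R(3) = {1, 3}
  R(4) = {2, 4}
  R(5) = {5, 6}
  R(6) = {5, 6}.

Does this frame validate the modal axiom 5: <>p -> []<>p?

The schema 5 characterises exactly the Euclidean frames.
Euclidean: yes — any two successors of a common world are R-related.

Yes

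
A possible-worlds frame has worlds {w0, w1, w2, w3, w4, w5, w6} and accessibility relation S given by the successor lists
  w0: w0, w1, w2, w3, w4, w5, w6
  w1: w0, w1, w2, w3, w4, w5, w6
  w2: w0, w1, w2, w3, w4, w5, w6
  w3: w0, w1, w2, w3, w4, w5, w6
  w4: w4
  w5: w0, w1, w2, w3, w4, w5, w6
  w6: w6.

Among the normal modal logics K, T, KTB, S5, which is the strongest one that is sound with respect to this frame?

T

Reflexive (axiom T): yes — every world is S-related to itself.
Symmetric (axiom B): no — w0 S w4 but not w4 S w0.
Euclidean (axiom 5): no — w0 S w4 and w0 S w1, but not w4 S w1.
So F validates K, T; KTB would additionally require S to be symmetric. The strongest is T.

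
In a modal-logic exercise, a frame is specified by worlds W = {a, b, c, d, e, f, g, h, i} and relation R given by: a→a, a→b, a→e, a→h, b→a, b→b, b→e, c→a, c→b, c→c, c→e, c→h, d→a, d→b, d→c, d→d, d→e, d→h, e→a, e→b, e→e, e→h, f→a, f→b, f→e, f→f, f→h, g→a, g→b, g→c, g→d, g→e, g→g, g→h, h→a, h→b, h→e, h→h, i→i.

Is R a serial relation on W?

Yes

Serial: yes — every world has a successor (e.g. a R a).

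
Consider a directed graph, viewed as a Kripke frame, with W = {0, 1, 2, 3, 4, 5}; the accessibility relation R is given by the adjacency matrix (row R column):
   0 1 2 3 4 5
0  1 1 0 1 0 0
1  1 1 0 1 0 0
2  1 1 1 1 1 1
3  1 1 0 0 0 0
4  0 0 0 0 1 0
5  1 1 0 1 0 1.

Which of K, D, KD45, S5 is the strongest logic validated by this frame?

Serial (axiom D): yes — every world has a successor (e.g. 0 R 0).
Euclidean (axiom 5): no — 2 R 0 and 2 R 4, but not 0 R 4.
Transitive (axiom 4): no — 3 R 0 and 0 R 3, but not 3 R 3.
Reflexive (axiom T): no — 3 is not related to itself.
So F validates K, D; KD45 would additionally require R to be Euclidean and transitive. The strongest is D.

D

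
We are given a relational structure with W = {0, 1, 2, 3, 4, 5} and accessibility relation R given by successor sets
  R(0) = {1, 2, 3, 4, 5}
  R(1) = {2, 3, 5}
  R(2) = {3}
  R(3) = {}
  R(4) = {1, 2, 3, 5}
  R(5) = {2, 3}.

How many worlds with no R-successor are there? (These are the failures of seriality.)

Enumerating: 3.

1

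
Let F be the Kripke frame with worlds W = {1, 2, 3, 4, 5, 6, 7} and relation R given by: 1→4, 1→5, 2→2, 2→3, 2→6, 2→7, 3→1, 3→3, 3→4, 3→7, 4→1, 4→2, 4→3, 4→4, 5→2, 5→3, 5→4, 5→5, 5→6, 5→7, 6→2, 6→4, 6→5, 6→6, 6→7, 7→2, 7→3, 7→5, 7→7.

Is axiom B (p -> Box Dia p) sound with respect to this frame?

Axiom B corresponds to the accessibility relation being symmetric.
Symmetric: no — 1 R 5 but not 5 R 1.

No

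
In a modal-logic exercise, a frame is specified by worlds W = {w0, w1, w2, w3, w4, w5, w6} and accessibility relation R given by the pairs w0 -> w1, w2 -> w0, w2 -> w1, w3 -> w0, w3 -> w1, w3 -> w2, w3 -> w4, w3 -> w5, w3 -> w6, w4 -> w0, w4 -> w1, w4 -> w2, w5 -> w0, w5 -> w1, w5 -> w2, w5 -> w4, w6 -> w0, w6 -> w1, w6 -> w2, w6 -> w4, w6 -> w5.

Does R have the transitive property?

Yes

Transitive: yes — every two-step R-path is closed by a direct edge.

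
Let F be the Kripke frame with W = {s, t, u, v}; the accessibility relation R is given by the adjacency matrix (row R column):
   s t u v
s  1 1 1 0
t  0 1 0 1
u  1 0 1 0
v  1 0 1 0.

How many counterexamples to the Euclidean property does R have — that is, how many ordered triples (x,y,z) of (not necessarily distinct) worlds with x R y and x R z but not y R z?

5

Enumerating: (s,t,s), (s,t,u), (s,u,t), (t,v,t), (t,v,v).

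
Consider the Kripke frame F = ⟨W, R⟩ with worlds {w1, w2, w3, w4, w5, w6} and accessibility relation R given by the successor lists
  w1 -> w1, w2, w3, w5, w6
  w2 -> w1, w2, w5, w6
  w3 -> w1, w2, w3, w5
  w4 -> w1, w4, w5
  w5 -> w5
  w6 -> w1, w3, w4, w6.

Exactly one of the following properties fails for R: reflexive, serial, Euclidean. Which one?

Reflexive: yes — every world is R-related to itself.
Serial: yes — every world has a successor (e.g. w1 R w1).
Euclidean: no — w1 R w2 and w1 R w3, but not w2 R w3.
Only Euclidean fails.

Euclidean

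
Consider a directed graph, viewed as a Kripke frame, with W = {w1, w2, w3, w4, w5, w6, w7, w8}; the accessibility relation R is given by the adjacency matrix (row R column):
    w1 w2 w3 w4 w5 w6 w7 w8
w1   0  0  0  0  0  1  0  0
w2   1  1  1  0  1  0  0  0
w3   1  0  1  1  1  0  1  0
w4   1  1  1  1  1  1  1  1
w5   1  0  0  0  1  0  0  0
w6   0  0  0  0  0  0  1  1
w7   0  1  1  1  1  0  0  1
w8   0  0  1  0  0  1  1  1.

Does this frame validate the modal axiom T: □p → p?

No

The schema T characterises exactly the reflexive frames.
Reflexive: no — w1 is not related to itself.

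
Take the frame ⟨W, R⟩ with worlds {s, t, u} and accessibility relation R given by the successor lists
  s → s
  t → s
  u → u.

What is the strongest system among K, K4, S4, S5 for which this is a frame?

Transitive (axiom 4): yes — every two-step R-path is closed by a direct edge.
Reflexive (axiom T): no — t is not related to itself.
Euclidean (axiom 5): yes — any two successors of a common world are R-related.
So F validates K, K4; S4 would additionally require R to be reflexive. The strongest is K4.

K4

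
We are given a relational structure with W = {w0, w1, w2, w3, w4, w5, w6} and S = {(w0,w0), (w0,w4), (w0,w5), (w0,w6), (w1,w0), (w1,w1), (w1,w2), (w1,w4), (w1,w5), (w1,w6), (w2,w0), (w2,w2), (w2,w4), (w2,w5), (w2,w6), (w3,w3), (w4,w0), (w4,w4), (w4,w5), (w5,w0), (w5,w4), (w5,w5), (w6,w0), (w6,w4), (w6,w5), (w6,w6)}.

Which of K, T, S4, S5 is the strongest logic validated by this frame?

Reflexive (axiom T): yes — every world is S-related to itself.
Transitive (axiom 4): no — w4 S w0 and w0 S w6, but not w4 S w6.
Euclidean (axiom 5): no — w0 S w4 and w0 S w6, but not w4 S w6.
So F validates K, T; S4 would additionally require S to be transitive. The strongest is T.

T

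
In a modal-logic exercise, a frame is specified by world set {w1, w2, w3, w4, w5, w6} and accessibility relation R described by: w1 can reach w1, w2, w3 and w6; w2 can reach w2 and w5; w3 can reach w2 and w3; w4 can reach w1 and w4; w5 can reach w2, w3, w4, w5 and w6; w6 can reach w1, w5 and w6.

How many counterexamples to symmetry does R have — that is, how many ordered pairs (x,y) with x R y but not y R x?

6

Enumerating: (w1,w2), (w1,w3), (w3,w2), (w4,w1), (w5,w3), (w5,w4).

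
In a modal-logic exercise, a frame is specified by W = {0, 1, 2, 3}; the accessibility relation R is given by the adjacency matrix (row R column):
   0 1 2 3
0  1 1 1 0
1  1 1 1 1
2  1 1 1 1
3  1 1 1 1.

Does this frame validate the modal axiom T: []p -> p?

Yes

By correspondence theory, T is valid on a frame iff R is reflexive.
Reflexive: yes — every world is R-related to itself.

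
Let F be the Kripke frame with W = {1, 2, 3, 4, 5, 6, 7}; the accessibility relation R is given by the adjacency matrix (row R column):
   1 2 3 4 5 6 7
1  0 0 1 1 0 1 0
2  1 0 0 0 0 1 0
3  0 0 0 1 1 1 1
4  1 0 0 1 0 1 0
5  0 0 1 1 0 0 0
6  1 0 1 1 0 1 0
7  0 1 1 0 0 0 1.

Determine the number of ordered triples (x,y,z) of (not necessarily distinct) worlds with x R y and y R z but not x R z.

Enumerating: (1,3,5), (1,3,7), (1,4,1), (1,6,1), (2,1,3), (2,1,4), (2,6,3), (2,6,4), (3,4,1), (3,5,3), (3,6,1), (3,6,3), … and 16 more.
Total: 28.

28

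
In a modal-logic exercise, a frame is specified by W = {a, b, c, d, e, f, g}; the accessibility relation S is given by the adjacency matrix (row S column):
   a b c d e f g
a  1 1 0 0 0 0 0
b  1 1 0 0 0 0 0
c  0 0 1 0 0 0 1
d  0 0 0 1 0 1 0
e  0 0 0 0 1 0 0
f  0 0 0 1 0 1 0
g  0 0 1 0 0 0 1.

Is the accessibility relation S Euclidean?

Euclidean: yes — any two successors of a common world are S-related.

Yes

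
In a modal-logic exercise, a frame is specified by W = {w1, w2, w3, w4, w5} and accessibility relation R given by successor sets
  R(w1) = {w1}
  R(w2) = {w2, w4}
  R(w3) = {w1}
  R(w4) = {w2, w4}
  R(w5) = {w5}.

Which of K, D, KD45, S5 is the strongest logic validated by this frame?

KD45

Serial (axiom D): yes — every world has a successor (e.g. w1 R w1).
Euclidean (axiom 5): yes — any two successors of a common world are R-related.
Transitive (axiom 4): yes — every two-step R-path is closed by a direct edge.
Reflexive (axiom T): no — w3 is not related to itself.
So F validates K, D, KD45; S5 would additionally require R to be reflexive. The strongest is KD45.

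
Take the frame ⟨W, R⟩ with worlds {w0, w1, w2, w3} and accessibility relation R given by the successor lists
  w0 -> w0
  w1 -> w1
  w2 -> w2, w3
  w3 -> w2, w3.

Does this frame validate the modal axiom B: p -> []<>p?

By correspondence theory, B is valid on a frame iff R is symmetric.
Symmetric: yes — every pair in R has its reverse in R.

Yes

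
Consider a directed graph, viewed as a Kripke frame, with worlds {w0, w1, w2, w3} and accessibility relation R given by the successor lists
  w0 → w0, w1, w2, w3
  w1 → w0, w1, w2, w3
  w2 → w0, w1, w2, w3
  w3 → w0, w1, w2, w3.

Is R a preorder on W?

Reflexive: yes — every world is R-related to itself.
Transitive: yes — every two-step R-path is closed by a direct edge.
So R is a preorder.

Yes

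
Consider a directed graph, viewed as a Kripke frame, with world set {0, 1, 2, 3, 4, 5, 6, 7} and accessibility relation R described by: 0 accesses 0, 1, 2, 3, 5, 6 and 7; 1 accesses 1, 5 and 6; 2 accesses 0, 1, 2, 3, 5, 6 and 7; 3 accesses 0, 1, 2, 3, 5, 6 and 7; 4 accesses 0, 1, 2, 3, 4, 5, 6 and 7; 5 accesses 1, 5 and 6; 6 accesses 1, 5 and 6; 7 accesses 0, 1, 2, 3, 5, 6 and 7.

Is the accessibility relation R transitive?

Transitive: yes — every two-step R-path is closed by a direct edge.

Yes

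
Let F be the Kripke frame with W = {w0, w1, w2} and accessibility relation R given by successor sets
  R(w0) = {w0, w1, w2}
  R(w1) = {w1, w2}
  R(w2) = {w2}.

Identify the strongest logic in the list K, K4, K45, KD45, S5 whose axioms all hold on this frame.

K4

Transitive (axiom 4): yes — every two-step R-path is closed by a direct edge.
Euclidean (axiom 5): no — w0 R w2 and w0 R w1, but not w2 R w1.
Serial (axiom D): yes — every world has a successor (e.g. w0 R w0).
Reflexive (axiom T): yes — every world is R-related to itself.
So F validates K, K4; K45 would additionally require R to be Euclidean. The strongest is K4.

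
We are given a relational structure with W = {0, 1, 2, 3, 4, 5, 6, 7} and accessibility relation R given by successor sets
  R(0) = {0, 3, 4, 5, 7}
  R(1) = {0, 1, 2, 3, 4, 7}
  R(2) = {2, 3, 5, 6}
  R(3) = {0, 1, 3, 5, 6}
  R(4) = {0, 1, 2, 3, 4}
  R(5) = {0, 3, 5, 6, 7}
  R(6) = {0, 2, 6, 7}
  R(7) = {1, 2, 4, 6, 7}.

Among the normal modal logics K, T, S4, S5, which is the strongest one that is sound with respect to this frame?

T

Reflexive (axiom T): yes — every world is R-related to itself.
Transitive (axiom 4): no — 0 R 3 and 3 R 1, but not 0 R 1.
Euclidean (axiom 5): no — 0 R 3 and 0 R 4, but not 3 R 4.
So F validates K, T; S4 would additionally require R to be transitive. The strongest is T.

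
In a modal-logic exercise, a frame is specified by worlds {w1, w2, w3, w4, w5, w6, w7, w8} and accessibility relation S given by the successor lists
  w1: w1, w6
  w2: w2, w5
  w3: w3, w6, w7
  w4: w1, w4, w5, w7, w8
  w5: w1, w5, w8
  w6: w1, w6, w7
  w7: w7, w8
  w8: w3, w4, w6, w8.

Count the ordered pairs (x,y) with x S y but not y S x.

12

Enumerating: (w2,w5), (w3,w6), (w3,w7), (w4,w1), (w4,w5), (w4,w7), (w5,w1), (w5,w8), (w6,w7), (w7,w8), (w8,w3), (w8,w6).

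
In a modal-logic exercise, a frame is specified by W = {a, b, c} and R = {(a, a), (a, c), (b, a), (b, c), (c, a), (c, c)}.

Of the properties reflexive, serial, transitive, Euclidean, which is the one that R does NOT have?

reflexive

Reflexive: no — b is not related to itself.
Serial: yes — every world has a successor (e.g. a R a).
Transitive: yes — every two-step R-path is closed by a direct edge.
Euclidean: yes — any two successors of a common world are R-related.
Only reflexive fails.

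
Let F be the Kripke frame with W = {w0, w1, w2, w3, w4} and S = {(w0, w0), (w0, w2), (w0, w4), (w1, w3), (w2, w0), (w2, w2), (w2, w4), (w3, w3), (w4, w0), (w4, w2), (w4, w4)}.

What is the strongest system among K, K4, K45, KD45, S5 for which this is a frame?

KD45

Transitive (axiom 4): yes — every two-step S-path is closed by a direct edge.
Euclidean (axiom 5): yes — any two successors of a common world are S-related.
Serial (axiom D): yes — every world has a successor (e.g. w0 S w0).
Reflexive (axiom T): no — w1 is not related to itself.
So F validates K, K4, K45, KD45; S5 would additionally require S to be reflexive. The strongest is KD45.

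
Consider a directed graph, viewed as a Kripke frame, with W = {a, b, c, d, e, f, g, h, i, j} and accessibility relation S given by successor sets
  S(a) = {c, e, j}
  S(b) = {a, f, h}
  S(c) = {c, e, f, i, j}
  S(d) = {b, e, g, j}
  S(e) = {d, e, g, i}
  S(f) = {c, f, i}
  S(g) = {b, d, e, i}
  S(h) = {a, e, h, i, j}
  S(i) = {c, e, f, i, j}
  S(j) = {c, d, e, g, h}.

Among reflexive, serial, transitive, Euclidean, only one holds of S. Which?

Reflexive: no — a is not related to itself.
Serial: yes — every world has a successor (e.g. a S c).
Transitive: no — a S c and c S f, but not a S f.
Euclidean: no — a S e and a S c, but not e S c.
Only serial holds.

serial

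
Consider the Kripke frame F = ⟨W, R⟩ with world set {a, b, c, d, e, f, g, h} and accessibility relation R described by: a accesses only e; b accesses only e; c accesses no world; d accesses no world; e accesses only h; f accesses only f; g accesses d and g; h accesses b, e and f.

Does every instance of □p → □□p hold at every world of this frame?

No

By correspondence theory, 4 is valid on a frame iff R is transitive.
Transitive: no — a R e and e R h, but not a R h.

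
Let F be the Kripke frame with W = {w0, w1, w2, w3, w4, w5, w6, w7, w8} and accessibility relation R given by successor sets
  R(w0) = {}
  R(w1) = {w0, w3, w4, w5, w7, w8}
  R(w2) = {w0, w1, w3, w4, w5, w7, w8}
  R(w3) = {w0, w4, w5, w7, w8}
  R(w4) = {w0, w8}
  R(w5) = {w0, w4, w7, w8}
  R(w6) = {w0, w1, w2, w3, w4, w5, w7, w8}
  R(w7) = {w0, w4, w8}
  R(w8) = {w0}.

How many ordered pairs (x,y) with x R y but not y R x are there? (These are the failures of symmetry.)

36

Enumerating: (w1,w0), (w1,w3), (w1,w4), (w1,w5), (w1,w7), (w1,w8), (w2,w0), (w2,w1), (w2,w3), (w2,w4), (w2,w5), (w2,w7), … and 24 more.
Total: 36.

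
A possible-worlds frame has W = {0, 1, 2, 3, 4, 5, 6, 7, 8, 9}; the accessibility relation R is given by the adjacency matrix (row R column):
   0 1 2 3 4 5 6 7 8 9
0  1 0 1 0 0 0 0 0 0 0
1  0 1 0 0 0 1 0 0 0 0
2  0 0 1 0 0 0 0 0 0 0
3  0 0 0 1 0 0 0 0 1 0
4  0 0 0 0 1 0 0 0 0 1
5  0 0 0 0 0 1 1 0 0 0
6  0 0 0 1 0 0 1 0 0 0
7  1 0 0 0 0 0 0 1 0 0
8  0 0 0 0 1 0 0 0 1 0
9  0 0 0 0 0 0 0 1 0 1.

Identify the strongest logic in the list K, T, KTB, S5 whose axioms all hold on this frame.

Reflexive (axiom T): yes — every world is R-related to itself.
Symmetric (axiom B): no — 0 R 2 but not 2 R 0.
Euclidean (axiom 5): no — 0 R 2 and 0 R 0, but not 2 R 0.
So F validates K, T; KTB would additionally require R to be symmetric. The strongest is T.

T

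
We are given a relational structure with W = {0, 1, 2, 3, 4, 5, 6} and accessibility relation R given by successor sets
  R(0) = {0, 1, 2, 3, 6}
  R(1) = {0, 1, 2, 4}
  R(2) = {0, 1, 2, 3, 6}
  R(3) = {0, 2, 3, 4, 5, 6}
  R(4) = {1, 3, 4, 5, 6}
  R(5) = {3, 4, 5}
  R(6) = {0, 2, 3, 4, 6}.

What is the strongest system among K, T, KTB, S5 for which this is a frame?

Reflexive (axiom T): yes — every world is R-related to itself.
Symmetric (axiom B): yes — every pair in R has its reverse in R.
Euclidean (axiom 5): no — 0 R 1 and 0 R 3, but not 1 R 3.
So F validates K, T, KTB; S5 would additionally require R to be Euclidean. The strongest is KTB.

KTB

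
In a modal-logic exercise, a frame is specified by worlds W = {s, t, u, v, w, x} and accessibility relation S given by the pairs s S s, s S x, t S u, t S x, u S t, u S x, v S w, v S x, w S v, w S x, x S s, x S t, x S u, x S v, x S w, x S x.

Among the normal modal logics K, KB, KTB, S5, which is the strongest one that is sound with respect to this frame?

KB

Symmetric (axiom B): yes — every pair in S has its reverse in S.
Reflexive (axiom T): no — t is not related to itself.
Euclidean (axiom 5): no — x S s and x S t, but not s S t.
So F validates K, KB; KTB would additionally require S to be reflexive. The strongest is KB.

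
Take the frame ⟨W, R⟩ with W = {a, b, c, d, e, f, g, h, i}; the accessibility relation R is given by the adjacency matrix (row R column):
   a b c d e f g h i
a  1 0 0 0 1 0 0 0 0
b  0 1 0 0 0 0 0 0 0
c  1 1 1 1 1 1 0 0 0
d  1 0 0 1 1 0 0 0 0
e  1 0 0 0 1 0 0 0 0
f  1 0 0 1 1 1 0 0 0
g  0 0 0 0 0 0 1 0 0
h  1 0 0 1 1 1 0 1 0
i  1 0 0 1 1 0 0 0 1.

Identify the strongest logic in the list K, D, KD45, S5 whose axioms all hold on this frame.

D

Serial (axiom D): yes — every world has a successor (e.g. a R a).
Euclidean (axiom 5): no — c R a and c R b, but not a R b.
Transitive (axiom 4): yes — every two-step R-path is closed by a direct edge.
Reflexive (axiom T): yes — every world is R-related to itself.
So F validates K, D; KD45 would additionally require R to be Euclidean. The strongest is D.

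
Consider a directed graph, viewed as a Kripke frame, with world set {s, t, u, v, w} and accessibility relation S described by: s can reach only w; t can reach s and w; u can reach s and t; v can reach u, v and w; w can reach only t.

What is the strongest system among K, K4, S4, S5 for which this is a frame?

Transitive (axiom 4): no — s S w and w S t, but not s S t.
Reflexive (axiom T): no — s is not related to itself.
Euclidean (axiom 5): no — t S w and t S s, but not w S s.
So F validates K; K4 would additionally require S to be transitive. The strongest is K.

K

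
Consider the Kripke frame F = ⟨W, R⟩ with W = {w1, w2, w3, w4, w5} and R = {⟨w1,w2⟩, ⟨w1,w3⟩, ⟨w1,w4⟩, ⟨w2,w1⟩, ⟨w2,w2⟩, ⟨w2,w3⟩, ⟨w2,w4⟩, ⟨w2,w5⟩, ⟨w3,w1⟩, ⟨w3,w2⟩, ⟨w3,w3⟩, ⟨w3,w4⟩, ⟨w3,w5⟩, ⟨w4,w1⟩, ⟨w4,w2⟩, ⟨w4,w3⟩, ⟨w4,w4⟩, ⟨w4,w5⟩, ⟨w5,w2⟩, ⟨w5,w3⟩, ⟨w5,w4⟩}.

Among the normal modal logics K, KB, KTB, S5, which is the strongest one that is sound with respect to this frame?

Symmetric (axiom B): yes — every pair in R has its reverse in R.
Reflexive (axiom T): no — w1 is not related to itself.
Euclidean (axiom 5): no — w2 R w1 and w2 R w5, but not w1 R w5.
So F validates K, KB; KTB would additionally require R to be reflexive. The strongest is KB.

KB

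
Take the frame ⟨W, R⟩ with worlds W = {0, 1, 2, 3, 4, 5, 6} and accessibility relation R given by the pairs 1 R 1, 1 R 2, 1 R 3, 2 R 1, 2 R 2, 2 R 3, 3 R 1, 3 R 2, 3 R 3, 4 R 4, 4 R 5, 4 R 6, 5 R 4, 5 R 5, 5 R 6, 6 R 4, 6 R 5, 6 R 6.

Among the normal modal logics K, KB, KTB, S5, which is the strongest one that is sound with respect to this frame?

Symmetric (axiom B): yes — every pair in R has its reverse in R.
Reflexive (axiom T): no — 0 is not related to itself.
Euclidean (axiom 5): yes — any two successors of a common world are R-related.
So F validates K, KB; KTB would additionally require R to be reflexive. The strongest is KB.

KB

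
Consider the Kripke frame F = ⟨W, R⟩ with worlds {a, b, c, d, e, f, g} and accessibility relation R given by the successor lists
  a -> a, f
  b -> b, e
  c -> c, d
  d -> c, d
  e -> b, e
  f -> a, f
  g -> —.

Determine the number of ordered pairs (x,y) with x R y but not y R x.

R is symmetric; there are no such tuples.

0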